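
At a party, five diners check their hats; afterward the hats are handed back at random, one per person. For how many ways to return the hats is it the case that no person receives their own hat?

Recurrence: !5 = 4·(!4 + !3).
!5 = 4·(9 + 2) = 4·11 = 44

44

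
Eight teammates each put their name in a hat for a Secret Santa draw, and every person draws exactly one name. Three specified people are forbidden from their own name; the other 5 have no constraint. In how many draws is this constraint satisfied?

Let A_j be the event that the j-th constrained one is fixed. By inclusion-exclusion over the 3 events:
Σ_{j=0}^{3} (-1)^j C(3,j)(8-j)!
= C(3,0)·8! - C(3,1)·7! + C(3,2)·6! - C(3,3)·5!
= 40320 - 15120 + 2160 - 120
= 27240

27240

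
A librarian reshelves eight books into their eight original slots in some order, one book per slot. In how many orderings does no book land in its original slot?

Use !n = (n-1)(!(n-1) + !(n-2)).
!8 = 7·(1854 + 265) = 7·2119 = 14833

14833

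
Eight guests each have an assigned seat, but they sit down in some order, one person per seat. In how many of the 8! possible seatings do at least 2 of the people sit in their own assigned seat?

10655

Sum C(8,i)·!(8-i) for i = 2..8:
  i=2: C(8,2)·!6 = 28·265 = 7420
  i=3: C(8,3)·!5 = 56·44 = 2464
  i=4: C(8,4)·!4 = 70·9 = 630
  i=5: C(8,5)·!3 = 56·2 = 112
  i=6: C(8,6)·!2 = 28·1 = 28
  i=7: C(8,7)·!1 = 8·0 = 0
  i=8: C(8,8)·!0 = 1·1 = 1
Total = 10655.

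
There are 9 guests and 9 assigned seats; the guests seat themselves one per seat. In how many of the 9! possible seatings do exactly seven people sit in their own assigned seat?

36

Choose which 7 of the 9 are fixed: C(9,7) = 36.
The other 2 form a derangement: !2 = 1.
Total: 36 × 1 = 36.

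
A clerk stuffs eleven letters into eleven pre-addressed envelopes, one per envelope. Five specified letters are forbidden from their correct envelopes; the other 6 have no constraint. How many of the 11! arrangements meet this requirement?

25022880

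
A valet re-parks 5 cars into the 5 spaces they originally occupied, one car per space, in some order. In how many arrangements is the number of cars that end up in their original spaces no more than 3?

# with exactly i fixed is C(5,i)·!(5-i); sum over i=0..3:
  i=0: C(5,0)·!5 = 1·44 = 44
  i=1: C(5,1)·!4 = 5·9 = 45
  i=2: C(5,2)·!3 = 10·2 = 20
  i=3: C(5,3)·!2 = 10·1 = 10
Total = 119.

119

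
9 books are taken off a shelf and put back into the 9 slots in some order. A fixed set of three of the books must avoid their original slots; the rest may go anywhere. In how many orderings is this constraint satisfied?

256320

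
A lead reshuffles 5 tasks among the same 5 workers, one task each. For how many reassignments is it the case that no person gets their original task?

44

!5 is the nearest integer to 5!/e.
5! = 120, and 120/e ≈ 44.15, so !5 = 44.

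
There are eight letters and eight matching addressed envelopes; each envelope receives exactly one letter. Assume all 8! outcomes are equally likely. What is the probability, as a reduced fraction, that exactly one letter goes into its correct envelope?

Favorable outcomes: C(8,1)·!7 = 8·1854 = 14832.
Total outcomes: 8! = 40320.
Probability = 14832/40320 = 103/280.

103/280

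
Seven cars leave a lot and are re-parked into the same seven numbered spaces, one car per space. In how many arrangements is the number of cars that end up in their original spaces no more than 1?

3709

Sum C(7,i)·!(7-i) for i = 0..1:
  i=0: C(7,0)·!7 = 1·1854 = 1854
  i=1: C(7,1)·!6 = 7·265 = 1855
Total = 3709.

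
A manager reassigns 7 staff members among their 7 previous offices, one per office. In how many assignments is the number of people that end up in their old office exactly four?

70

Pick the 4 fixed positions: C(7,4) = 35 ways.
The other 3 form a derangement: !3 = 2.
Total: 35 × 2 = 70.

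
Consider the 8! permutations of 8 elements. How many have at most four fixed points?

40179

Sum C(8,i)·!(8-i) for i = 0..4:
  i=0: C(8,0)·!8 = 1·14833 = 14833
  i=1: C(8,1)·!7 = 8·1854 = 14832
  i=2: C(8,2)·!6 = 28·265 = 7420
  i=3: C(8,3)·!5 = 56·44 = 2464
  i=4: C(8,4)·!4 = 70·9 = 630
Total = 40179.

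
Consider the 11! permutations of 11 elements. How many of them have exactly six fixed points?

20328

Choose which 6 of the 11 are fixed: C(11,6) = 462.
The remaining 5 must be deranged: !5 = 44.
Total: 462 × 44 = 20328.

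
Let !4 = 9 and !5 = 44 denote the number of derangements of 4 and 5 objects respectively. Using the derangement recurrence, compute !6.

265

!6 = (6-1)·(!5 + !4) = 5·(44 + 9) = 5·53 = 265.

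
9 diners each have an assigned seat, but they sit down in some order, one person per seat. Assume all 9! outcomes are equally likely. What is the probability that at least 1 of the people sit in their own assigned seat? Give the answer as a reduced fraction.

28673/45360

Favorable outcomes: Σ_{i≥1} C(9,i)·!(9-i) = 9·14833 + 36·1854 + 84·265 + 126·44 + 126·9 + 84·2 + 36·1 + 9·0 + 1·1 = 229384.
Total outcomes: 9! = 362880.
Probability = 229384/362880 = 28673/45360.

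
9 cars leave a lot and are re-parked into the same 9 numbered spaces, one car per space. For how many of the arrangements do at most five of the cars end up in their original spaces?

362675

Sum C(9,i)·!(9-i) for i = 0..5:
  i=0: C(9,0)·!9 = 1·133496 = 133496
  i=1: C(9,1)·!8 = 9·14833 = 133497
  i=2: C(9,2)·!7 = 36·1854 = 66744
  i=3: C(9,3)·!6 = 84·265 = 22260
  i=4: C(9,4)·!5 = 126·44 = 5544
  i=5: C(9,5)·!4 = 126·9 = 1134
Total = 362675.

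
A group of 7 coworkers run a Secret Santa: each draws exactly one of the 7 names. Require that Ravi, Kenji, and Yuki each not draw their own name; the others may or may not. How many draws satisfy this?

3216

Let A_j be the event that the j-th constrained one is fixed. By inclusion-exclusion over the 3 events:
Σ_{j=0}^{3} (-1)^j C(3,j)(7-j)!
= C(3,0)·7! - C(3,1)·6! + C(3,2)·5! - C(3,3)·4!
= 5040 - 2160 + 360 - 24
= 3216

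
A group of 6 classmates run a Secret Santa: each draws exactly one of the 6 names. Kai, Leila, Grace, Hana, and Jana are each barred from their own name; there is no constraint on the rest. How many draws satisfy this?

Inclusion-exclusion on the 5 forbidden self-matches:
Σ_{j=0}^{5} (-1)^j C(5,j)(6-j)!
= C(5,0)·6! - C(5,1)·5! + C(5,2)·4! - C(5,3)·3! + C(5,4)·2! - C(5,5)·1!
= 720 - 600 + 240 - 60 + 10 - 1
= 309

309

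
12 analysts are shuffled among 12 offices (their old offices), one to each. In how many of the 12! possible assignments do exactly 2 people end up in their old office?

Pick the 2 fixed positions: C(12,2) = 66 ways.
The remaining 10 must be deranged: !10 = 1334961.
Total: 66 × 1334961 = 88107426.

88107426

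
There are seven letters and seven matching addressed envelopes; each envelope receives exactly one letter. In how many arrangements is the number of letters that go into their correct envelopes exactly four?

70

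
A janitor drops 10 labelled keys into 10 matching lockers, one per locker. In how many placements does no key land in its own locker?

1334961

!10 is the nearest integer to 10!/e.
10! = 3628800, and 3628800/e ≈ 1334960.92, so !10 = 1334961.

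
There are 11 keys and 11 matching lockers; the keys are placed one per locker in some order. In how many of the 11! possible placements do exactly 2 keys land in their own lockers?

7342280

Choose which 2 of the 11 are fixed: C(11,2) = 55.
The other 9 form a derangement: !9 = 133496.
Total: 55 × 133496 = 7342280.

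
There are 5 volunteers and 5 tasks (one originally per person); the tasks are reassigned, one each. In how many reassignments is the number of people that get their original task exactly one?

Pick the single fixed position: C(5,1) = 5 ways.
The remaining 4 must be deranged: !4 = 9.
Total: 5 × 9 = 45.

45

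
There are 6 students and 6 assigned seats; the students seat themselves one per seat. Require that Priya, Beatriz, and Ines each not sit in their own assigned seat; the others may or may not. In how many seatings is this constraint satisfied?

426

Inclusion-exclusion on the 3 forbidden self-matches:
Σ_{j=0}^{3} (-1)^j C(3,j)(6-j)!
= C(3,0)·6! - C(3,1)·5! + C(3,2)·4! - C(3,3)·3!
= 720 - 360 + 72 - 6
= 426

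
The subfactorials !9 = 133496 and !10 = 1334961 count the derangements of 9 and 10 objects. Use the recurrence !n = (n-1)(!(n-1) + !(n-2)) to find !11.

14684570

!11 = (11-1)·(!10 + !9) = 10·(1334961 + 133496) = 10·1468457 = 14684570.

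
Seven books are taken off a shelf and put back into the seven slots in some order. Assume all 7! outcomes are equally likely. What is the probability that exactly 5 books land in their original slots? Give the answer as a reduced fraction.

1/240

Favorable outcomes: C(7,5)·!2 = 21·1 = 21.
Total outcomes: 7! = 5040.
Probability = 21/5040 = 1/240.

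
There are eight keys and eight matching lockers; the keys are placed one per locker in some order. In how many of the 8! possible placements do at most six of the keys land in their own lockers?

Sum C(8,i)·!(8-i) for i = 0..6:
  i=0: C(8,0)·!8 = 1·14833 = 14833
  i=1: C(8,1)·!7 = 8·1854 = 14832
  i=2: C(8,2)·!6 = 28·265 = 7420
  i=3: C(8,3)·!5 = 56·44 = 2464
  i=4: C(8,4)·!4 = 70·9 = 630
  i=5: C(8,5)·!3 = 56·2 = 112
  i=6: C(8,6)·!2 = 28·1 = 28
Total = 40319.

40319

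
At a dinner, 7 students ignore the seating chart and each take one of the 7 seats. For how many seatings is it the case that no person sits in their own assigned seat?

1854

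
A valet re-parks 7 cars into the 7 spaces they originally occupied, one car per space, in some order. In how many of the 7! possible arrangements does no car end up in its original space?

1854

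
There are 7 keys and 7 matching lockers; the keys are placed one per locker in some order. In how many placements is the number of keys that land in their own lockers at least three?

407

# with exactly i fixed is C(7,i)·!(7-i); sum over i=3..7:
  i=3: C(7,3)·!4 = 35·9 = 315
  i=4: C(7,4)·!3 = 35·2 = 70
  i=5: C(7,5)·!2 = 21·1 = 21
  i=6: C(7,6)·!1 = 7·0 = 0
  i=7: C(7,7)·!0 = 1·1 = 1
Total = 407.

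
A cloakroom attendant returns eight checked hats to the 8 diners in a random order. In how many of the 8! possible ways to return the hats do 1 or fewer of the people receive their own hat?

29665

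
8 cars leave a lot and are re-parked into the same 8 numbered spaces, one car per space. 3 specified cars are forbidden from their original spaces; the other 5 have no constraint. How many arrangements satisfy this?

27240

Inclusion-exclusion on the 3 forbidden self-matches:
Σ_{j=0}^{3} (-1)^j C(3,j)(8-j)!
= C(3,0)·8! - C(3,1)·7! + C(3,2)·6! - C(3,3)·5!
= 40320 - 15120 + 2160 - 120
= 27240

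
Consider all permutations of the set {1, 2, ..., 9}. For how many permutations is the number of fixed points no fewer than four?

6883

Sum C(9,i)·!(9-i) for i = 4..9:
  i=4: C(9,4)·!5 = 126·44 = 5544
  i=5: C(9,5)·!4 = 126·9 = 1134
  i=6: C(9,6)·!3 = 84·2 = 168
  i=7: C(9,7)·!2 = 36·1 = 36
  i=8: C(9,8)·!1 = 9·0 = 0
  i=9: C(9,9)·!0 = 1·1 = 1
Total = 6883.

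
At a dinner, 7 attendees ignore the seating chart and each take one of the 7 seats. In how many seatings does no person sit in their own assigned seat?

!7 is the nearest integer to 7!/e.
7! = 5040, and 5040/e ≈ 1854.11, so !7 = 1854.

1854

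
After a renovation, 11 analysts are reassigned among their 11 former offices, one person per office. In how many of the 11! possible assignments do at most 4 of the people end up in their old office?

39770686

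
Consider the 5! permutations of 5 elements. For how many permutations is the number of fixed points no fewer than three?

Sum C(5,i)·!(5-i) for i = 3..5:
  i=3: C(5,3)·!2 = 10·1 = 10
  i=4: C(5,4)·!1 = 5·0 = 0
  i=5: C(5,5)·!0 = 1·1 = 1
Total = 11.

11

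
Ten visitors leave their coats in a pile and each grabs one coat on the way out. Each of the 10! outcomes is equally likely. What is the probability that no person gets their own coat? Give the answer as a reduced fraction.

Favorable outcomes: !10 = 1334961.
Total outcomes: 10! = 3628800.
Probability = 1334961/3628800 = 16481/44800.

16481/44800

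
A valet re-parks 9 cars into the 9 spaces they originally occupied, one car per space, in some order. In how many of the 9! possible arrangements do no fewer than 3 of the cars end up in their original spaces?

29143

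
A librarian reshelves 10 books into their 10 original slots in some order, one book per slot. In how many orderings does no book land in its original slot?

1334961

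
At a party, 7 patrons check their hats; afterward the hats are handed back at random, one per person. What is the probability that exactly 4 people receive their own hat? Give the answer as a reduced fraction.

1/72

Favorable outcomes: C(7,4)·!3 = 35·2 = 70.
Total outcomes: 7! = 5040.
Probability = 70/5040 = 1/72.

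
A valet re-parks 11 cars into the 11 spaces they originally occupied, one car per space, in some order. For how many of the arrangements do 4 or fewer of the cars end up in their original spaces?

# with exactly i fixed is C(11,i)·!(11-i); sum over i=0..4:
  i=0: C(11,0)·!11 = 1·14684570 = 14684570
  i=1: C(11,1)·!10 = 11·1334961 = 14684571
  i=2: C(11,2)·!9 = 55·133496 = 7342280
  i=3: C(11,3)·!8 = 165·14833 = 2447445
  i=4: C(11,4)·!7 = 330·1854 = 611820
Total = 39770686.

39770686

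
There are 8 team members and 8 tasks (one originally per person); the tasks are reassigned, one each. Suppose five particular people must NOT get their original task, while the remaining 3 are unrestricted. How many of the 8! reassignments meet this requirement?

Let A_j be the event that the j-th constrained one is fixed. By inclusion-exclusion over the 5 events:
Σ_{j=0}^{5} (-1)^j C(5,j)(8-j)!
= C(5,0)·8! - C(5,1)·7! + C(5,2)·6! - C(5,3)·5! + C(5,4)·4! - C(5,5)·3!
= 40320 - 25200 + 7200 - 1200 + 120 - 6
= 21234

21234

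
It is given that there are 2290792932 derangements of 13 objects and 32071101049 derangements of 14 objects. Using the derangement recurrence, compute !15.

481066515734

!15 = (15-1)·(!14 + !13) = 14·(32071101049 + 2290792932) = 14·34361893981 = 481066515734.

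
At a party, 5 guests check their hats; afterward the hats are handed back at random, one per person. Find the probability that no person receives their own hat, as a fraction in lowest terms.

11/30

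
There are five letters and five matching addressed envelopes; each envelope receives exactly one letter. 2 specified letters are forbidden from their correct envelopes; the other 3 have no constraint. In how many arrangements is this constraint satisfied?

78

Let A_j be the event that the j-th constrained one is fixed. By inclusion-exclusion over the 2 events:
Σ_{j=0}^{2} (-1)^j C(2,j)(5-j)!
= C(2,0)·5! - C(2,1)·4! + C(2,2)·3!
= 120 - 48 + 6
= 78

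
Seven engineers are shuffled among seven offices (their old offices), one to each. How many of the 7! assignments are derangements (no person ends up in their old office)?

The number of derangements of 7 is !7 = Σ_{k=0}^{7} (-1)^k·7!/k!
= 7! - 7!/1! + 7!/2! - 7!/3! + 7!/4! - 7!/5! + 7!/6! - 7!/7!
= 5040 - 5040 + 2520 - 840 + 210 - 42 + 7 - 1
= 1854

1854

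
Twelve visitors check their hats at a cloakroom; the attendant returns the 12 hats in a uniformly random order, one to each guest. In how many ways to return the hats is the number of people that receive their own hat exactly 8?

4455

Pick the 8 fixed positions: C(12,8) = 495 ways.
The remaining 4 must be deranged: !4 = 9.
Total: 495 × 9 = 4455.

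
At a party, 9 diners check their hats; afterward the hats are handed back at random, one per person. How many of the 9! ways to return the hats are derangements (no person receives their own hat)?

The subfactorial !9 = [9!/e] (nearest integer).
9! = 362880, and 362880/e ≈ 133496.09, so !9 = 133496.

133496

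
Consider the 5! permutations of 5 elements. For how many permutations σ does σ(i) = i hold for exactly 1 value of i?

45

Pick the single fixed position: C(5,1) = 5 ways.
The other 4 form a derangement: !4 = 9.
Total: 5 × 9 = 45.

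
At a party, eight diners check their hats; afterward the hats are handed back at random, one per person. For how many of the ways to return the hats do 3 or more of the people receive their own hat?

3235

Sum C(8,i)·!(8-i) for i = 3..8:
  i=3: C(8,3)·!5 = 56·44 = 2464
  i=4: C(8,4)·!4 = 70·9 = 630
  i=5: C(8,5)·!3 = 56·2 = 112
  i=6: C(8,6)·!2 = 28·1 = 28
  i=7: C(8,7)·!1 = 8·0 = 0
  i=8: C(8,8)·!0 = 1·1 = 1
Total = 3235.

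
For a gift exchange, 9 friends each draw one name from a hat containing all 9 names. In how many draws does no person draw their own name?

Recurrence: !9 = 9·!8 + (-1)^9.
!9 = 9·14833 - 1 = 133496

133496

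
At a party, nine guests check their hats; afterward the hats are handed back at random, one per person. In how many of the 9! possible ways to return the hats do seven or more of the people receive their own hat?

37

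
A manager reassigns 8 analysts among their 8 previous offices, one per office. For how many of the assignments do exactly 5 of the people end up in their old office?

112

Pick the 5 fixed positions: C(8,5) = 56 ways.
The other 3 form a derangement: !3 = 2.
Total: 56 × 2 = 112.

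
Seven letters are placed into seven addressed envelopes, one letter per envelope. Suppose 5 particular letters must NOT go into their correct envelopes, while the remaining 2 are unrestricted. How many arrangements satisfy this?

Let A_j be the event that the j-th constrained one is fixed. By inclusion-exclusion over the 5 events:
Σ_{j=0}^{5} (-1)^j C(5,j)(7-j)!
= C(5,0)·7! - C(5,1)·6! + C(5,2)·5! - C(5,3)·4! + C(5,4)·3! - C(5,5)·2!
= 5040 - 3600 + 1200 - 240 + 30 - 2
= 2428

2428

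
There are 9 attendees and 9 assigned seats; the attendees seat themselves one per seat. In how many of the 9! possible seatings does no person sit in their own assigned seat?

!9 = 9! · Σ_{k=0}^{9} (-1)^k/k!
= 9! - 9!/1! + 9!/2! - 9!/3! + 9!/4! - 9!/5! + 9!/6! - 9!/7! + 9!/8! - 9!/9!
= 362880 - 362880 + 181440 - 60480 + 15120 - 3024 + 504 - 72 + 9 - 1
= 133496

133496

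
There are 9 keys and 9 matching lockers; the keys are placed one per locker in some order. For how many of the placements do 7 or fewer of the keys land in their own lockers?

362879

Sum C(9,i)·!(9-i) for i = 0..7:
  i=0: C(9,0)·!9 = 1·133496 = 133496
  i=1: C(9,1)·!8 = 9·14833 = 133497
  i=2: C(9,2)·!7 = 36·1854 = 66744
  i=3: C(9,3)·!6 = 84·265 = 22260
  i=4: C(9,4)·!5 = 126·44 = 5544
  i=5: C(9,5)·!4 = 126·9 = 1134
  i=6: C(9,6)·!3 = 84·2 = 168
  i=7: C(9,7)·!2 = 36·1 = 36
Total = 362879.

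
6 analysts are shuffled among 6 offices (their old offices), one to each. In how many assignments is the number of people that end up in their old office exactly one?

264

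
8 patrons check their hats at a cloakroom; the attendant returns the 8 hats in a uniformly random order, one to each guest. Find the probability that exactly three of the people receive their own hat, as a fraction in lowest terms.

11/180

Favorable outcomes: C(8,3)·!5 = 56·44 = 2464.
Total outcomes: 8! = 40320.
Probability = 2464/40320 = 11/180.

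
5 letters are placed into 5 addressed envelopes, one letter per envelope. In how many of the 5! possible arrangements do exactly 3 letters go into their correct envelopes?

Choose which 3 of the 5 are fixed: C(5,3) = 10.
The remaining 2 must be deranged: !2 = 1.
Total: 10 × 1 = 10.

10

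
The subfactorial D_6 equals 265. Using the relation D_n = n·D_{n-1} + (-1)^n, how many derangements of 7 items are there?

D_7 = 7·265 - 1 = 1854.

1854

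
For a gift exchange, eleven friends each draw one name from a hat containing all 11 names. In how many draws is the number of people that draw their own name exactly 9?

55

Choose which 9 of the 11 are fixed: C(11,9) = 55.
The other 2 form a derangement: !2 = 1.
Total: 55 × 1 = 55.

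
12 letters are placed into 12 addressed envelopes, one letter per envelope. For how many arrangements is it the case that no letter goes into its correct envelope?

176214841

Use !n = n·!(n-1) + (-1)^n.
!12 = 12·14684570 + 1 = 176214841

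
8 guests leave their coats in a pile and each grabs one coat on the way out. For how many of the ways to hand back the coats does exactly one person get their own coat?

14832

Pick the single fixed position: C(8,1) = 8 ways.
The remaining 7 must be deranged: !7 = 1854.
Total: 8 × 1854 = 14832.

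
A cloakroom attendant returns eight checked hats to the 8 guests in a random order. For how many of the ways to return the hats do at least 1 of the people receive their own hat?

# with exactly i fixed is C(8,i)·!(8-i); sum over i=1..8:
  i=1: C(8,1)·!7 = 8·1854 = 14832
  i=2: C(8,2)·!6 = 28·265 = 7420
  i=3: C(8,3)·!5 = 56·44 = 2464
  i=4: C(8,4)·!4 = 70·9 = 630
  i=5: C(8,5)·!3 = 56·2 = 112
  i=6: C(8,6)·!2 = 28·1 = 28
  i=7: C(8,7)·!1 = 8·0 = 0
  i=8: C(8,8)·!0 = 1·1 = 1
Total = 25487.

25487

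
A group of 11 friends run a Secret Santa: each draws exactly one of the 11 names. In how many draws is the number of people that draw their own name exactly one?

Pick the single fixed position: C(11,1) = 11 ways.
The remaining 10 must be deranged: !10 = 1334961.
Total: 11 × 1334961 = 14684571.

14684571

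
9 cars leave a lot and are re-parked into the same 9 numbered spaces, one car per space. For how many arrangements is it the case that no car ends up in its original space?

Use !n = (n-1)(!(n-1) + !(n-2)).
!9 = 8·(14833 + 1854) = 8·16687 = 133496

133496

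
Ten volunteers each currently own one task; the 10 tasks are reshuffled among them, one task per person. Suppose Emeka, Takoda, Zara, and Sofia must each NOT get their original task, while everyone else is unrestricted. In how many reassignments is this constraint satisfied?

2399760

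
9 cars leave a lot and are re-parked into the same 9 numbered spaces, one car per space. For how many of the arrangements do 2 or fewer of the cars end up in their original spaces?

333737

Sum C(9,i)·!(9-i) for i = 0..2:
  i=0: C(9,0)·!9 = 1·133496 = 133496
  i=1: C(9,1)·!8 = 9·14833 = 133497
  i=2: C(9,2)·!7 = 36·1854 = 66744
Total = 333737.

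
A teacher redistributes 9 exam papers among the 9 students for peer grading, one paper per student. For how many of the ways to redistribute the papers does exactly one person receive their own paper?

133497

Choose which one of the 9 is fixed: C(9,1) = 9.
The remaining 8 must be deranged: !8 = 14833.
Total: 9 × 14833 = 133497.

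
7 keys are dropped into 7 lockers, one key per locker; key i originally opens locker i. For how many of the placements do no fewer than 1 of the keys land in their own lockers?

3186

Sum C(7,i)·!(7-i) for i = 1..7:
  i=1: C(7,1)·!6 = 7·265 = 1855
  i=2: C(7,2)·!5 = 21·44 = 924
  i=3: C(7,3)·!4 = 35·9 = 315
  i=4: C(7,4)·!3 = 35·2 = 70
  i=5: C(7,5)·!2 = 21·1 = 21
  i=6: C(7,6)·!1 = 7·0 = 0
  i=7: C(7,7)·!0 = 1·1 = 1
Total = 3186.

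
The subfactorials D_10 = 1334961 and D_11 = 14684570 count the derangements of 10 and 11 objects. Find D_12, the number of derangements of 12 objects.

D_12 = (12-1)·(D_11 + D_10) = 11·(14684570 + 1334961) = 11·16019531 = 176214841.

176214841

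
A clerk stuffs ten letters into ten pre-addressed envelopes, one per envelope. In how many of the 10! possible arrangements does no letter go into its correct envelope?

Use !n = n·!(n-1) + (-1)^n.
!10 = 10·133496 + 1 = 1334961

1334961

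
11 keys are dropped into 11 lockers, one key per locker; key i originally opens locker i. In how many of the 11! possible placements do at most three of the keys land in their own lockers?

39158866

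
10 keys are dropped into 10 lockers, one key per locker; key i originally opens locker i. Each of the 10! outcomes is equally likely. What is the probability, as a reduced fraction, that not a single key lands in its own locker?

Favorable outcomes: !10 = 1334961.
Total outcomes: 10! = 3628800.
Probability = 1334961/3628800 = 16481/44800.

16481/44800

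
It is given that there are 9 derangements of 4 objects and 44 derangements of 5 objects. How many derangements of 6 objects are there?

265

!6 = (6-1)·(!5 + !4) = 5·(44 + 9) = 5·53 = 265.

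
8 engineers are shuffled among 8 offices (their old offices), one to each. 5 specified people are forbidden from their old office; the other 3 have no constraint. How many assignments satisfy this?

Inclusion-exclusion on the 5 forbidden self-matches:
Σ_{j=0}^{5} (-1)^j C(5,j)(8-j)!
= C(5,0)·8! - C(5,1)·7! + C(5,2)·6! - C(5,3)·5! + C(5,4)·4! - C(5,5)·3!
= 40320 - 25200 + 7200 - 1200 + 120 - 6
= 21234

21234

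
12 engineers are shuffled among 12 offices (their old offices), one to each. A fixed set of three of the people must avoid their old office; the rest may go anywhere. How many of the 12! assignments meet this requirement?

Inclusion-exclusion on the 3 forbidden self-matches:
Σ_{j=0}^{3} (-1)^j C(3,j)(12-j)!
= C(3,0)·12! - C(3,1)·11! + C(3,2)·10! - C(3,3)·9!
= 479001600 - 119750400 + 10886400 - 362880
= 369774720

369774720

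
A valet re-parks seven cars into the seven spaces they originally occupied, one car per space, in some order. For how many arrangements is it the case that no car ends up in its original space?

1854

Use !n = (n-1)(!(n-1) + !(n-2)).
!7 = 6·(265 + 44) = 6·309 = 1854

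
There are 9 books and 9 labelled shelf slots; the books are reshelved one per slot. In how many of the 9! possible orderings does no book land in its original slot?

!9 is the nearest integer to 9!/e.
9! = 362880, and 362880/e ≈ 133496.09, so !9 = 133496.

133496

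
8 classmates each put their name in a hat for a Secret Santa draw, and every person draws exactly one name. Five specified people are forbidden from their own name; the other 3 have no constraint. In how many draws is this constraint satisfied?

21234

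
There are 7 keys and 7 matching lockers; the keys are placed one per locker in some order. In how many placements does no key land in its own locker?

1854

Use !n = (n-1)(!(n-1) + !(n-2)).
!7 = 6·(265 + 44) = 6·309 = 1854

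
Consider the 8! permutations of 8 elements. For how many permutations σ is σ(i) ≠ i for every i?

14833

Recurrence: !8 = 8·!7 + (-1)^8.
!8 = 8·1854 + 1 = 14833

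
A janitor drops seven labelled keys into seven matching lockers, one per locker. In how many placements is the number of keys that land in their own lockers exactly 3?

Choose which 3 of the 7 are fixed: C(7,3) = 35.
The other 4 form a derangement: !4 = 9.
Total: 35 × 9 = 315.

315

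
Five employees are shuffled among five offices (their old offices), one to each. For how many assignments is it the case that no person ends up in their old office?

44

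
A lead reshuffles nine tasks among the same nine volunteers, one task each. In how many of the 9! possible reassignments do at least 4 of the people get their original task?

# with exactly i fixed is C(9,i)·!(9-i); sum over i=4..9:
  i=4: C(9,4)·!5 = 126·44 = 5544
  i=5: C(9,5)·!4 = 126·9 = 1134
  i=6: C(9,6)·!3 = 84·2 = 168
  i=7: C(9,7)·!2 = 36·1 = 36
  i=8: C(9,8)·!1 = 9·0 = 0
  i=9: C(9,9)·!0 = 1·1 = 1
Total = 6883.

6883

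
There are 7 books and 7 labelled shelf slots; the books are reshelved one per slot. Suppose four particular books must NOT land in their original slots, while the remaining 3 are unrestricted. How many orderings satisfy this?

2790

Inclusion-exclusion on the 4 forbidden self-matches:
Σ_{j=0}^{4} (-1)^j C(4,j)(7-j)!
= C(4,0)·7! - C(4,1)·6! + C(4,2)·5! - C(4,3)·4! + C(4,4)·3!
= 5040 - 2880 + 720 - 96 + 6
= 2790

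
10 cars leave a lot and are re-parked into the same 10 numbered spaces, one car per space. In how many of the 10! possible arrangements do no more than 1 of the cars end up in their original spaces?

Sum C(10,i)·!(10-i) for i = 0..1:
  i=0: C(10,0)·!10 = 1·1334961 = 1334961
  i=1: C(10,1)·!9 = 10·133496 = 1334960
Total = 2669921.

2669921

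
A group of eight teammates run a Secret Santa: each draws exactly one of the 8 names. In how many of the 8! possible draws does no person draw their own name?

14833

The subfactorial !8 = [8!/e] (nearest integer).
8! = 40320, and 40320/e ≈ 14832.90, so !8 = 14833.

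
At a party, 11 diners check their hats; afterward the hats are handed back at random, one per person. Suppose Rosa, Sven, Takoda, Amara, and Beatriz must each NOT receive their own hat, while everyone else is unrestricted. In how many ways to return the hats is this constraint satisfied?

Let A_j be the event that the j-th constrained one is fixed. By inclusion-exclusion over the 5 events:
Σ_{j=0}^{5} (-1)^j C(5,j)(11-j)!
= C(5,0)·11! - C(5,1)·10! + C(5,2)·9! - C(5,3)·8! + C(5,4)·7! - C(5,5)·6!
= 39916800 - 18144000 + 3628800 - 403200 + 25200 - 720
= 25022880

25022880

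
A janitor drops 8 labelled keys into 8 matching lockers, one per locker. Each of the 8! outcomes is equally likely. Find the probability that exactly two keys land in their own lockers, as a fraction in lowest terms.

53/288

Favorable outcomes: C(8,2)·!6 = 28·265 = 7420.
Total outcomes: 8! = 40320.
Probability = 7420/40320 = 53/288.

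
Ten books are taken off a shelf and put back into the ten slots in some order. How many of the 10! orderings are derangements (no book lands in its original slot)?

1334961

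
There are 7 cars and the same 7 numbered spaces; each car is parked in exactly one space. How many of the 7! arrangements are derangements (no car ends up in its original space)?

The subfactorial !7 = [7!/e] (nearest integer).
7! = 5040, and 5040/e ≈ 1854.11, so !7 = 1854.

1854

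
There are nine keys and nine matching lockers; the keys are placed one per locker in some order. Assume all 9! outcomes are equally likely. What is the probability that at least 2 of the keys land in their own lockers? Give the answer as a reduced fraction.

95887/362880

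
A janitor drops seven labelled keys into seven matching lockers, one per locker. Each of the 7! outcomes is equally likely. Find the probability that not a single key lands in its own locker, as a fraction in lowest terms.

103/280

Favorable outcomes: !7 = 1854.
Total outcomes: 7! = 5040.
Probability = 1854/5040 = 103/280.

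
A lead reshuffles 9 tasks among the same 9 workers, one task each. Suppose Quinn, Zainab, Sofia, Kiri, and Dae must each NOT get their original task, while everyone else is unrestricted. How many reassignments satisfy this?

Let A_j be the event that the j-th constrained one is fixed. By inclusion-exclusion over the 5 events:
Σ_{j=0}^{5} (-1)^j C(5,j)(9-j)!
= C(5,0)·9! - C(5,1)·8! + C(5,2)·7! - C(5,3)·6! + C(5,4)·5! - C(5,5)·4!
= 362880 - 201600 + 50400 - 7200 + 600 - 24
= 205056

205056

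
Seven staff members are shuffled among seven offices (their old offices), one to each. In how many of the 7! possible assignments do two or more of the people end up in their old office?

1331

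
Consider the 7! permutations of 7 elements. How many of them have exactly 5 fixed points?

21

Choose which 5 of the 7 are fixed: C(7,5) = 21.
The remaining 2 must be deranged: !2 = 1.
Total: 21 × 1 = 21.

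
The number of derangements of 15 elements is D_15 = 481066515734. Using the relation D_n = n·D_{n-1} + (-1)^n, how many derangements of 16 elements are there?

D_16 = 16·481066515734 + 1 = 7697064251745.

7697064251745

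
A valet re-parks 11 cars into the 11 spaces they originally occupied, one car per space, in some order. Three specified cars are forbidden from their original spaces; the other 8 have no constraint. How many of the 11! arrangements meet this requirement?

30078720

Inclusion-exclusion on the 3 forbidden self-matches:
Σ_{j=0}^{3} (-1)^j C(3,j)(11-j)!
= C(3,0)·11! - C(3,1)·10! + C(3,2)·9! - C(3,3)·8!
= 39916800 - 10886400 + 1088640 - 40320
= 30078720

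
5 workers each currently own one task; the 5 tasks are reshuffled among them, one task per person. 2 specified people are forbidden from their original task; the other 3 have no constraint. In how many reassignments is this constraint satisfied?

78

Inclusion-exclusion on the 2 forbidden self-matches:
Σ_{j=0}^{2} (-1)^j C(2,j)(5-j)!
= C(2,0)·5! - C(2,1)·4! + C(2,2)·3!
= 120 - 48 + 6
= 78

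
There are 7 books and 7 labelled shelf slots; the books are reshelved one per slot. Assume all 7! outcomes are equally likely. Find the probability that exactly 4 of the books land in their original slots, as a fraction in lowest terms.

Favorable outcomes: C(7,4)·!3 = 35·2 = 70.
Total outcomes: 7! = 5040.
Probability = 70/5040 = 1/72.

1/72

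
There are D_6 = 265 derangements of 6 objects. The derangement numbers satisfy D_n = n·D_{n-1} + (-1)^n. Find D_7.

1854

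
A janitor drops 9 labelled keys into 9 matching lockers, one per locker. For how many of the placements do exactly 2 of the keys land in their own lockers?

66744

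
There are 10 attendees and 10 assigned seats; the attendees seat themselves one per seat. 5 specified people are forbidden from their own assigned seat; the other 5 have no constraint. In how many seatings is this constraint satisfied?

2170680

Let A_j be the event that the j-th constrained one is fixed. By inclusion-exclusion over the 5 events:
Σ_{j=0}^{5} (-1)^j C(5,j)(10-j)!
= C(5,0)·10! - C(5,1)·9! + C(5,2)·8! - C(5,3)·7! + C(5,4)·6! - C(5,5)·5!
= 3628800 - 1814400 + 403200 - 50400 + 3600 - 120
= 2170680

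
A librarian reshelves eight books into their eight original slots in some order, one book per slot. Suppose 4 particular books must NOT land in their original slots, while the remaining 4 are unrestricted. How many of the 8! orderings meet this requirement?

24024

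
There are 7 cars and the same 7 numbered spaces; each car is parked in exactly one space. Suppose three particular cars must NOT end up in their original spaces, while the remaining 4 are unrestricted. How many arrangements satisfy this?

3216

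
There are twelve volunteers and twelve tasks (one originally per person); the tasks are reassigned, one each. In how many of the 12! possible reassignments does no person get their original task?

176214841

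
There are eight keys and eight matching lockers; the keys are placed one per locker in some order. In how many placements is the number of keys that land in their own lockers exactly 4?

630

Pick the 4 fixed positions: C(8,4) = 70 ways.
The other 4 form a derangement: !4 = 9.
Total: 70 × 9 = 630.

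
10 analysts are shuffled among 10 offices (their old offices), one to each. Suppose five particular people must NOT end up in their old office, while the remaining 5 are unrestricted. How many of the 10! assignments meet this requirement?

2170680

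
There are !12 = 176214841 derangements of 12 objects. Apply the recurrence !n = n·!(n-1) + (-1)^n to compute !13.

2290792932

!13 = 13·176214841 - 1 = 2290792932.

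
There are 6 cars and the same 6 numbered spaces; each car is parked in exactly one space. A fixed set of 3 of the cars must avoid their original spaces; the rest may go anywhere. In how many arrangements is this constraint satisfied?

426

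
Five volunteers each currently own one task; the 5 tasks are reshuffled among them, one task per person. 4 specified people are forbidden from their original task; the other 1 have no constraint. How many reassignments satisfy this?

53

Inclusion-exclusion on the 4 forbidden self-matches:
Σ_{j=0}^{4} (-1)^j C(4,j)(5-j)!
= C(4,0)·5! - C(4,1)·4! + C(4,2)·3! - C(4,3)·2! + C(4,4)·1!
= 120 - 96 + 36 - 8 + 1
= 53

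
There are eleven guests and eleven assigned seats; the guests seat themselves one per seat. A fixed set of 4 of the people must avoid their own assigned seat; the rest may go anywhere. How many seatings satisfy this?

Inclusion-exclusion on the 4 forbidden self-matches:
Σ_{j=0}^{4} (-1)^j C(4,j)(11-j)!
= C(4,0)·11! - C(4,1)·10! + C(4,2)·9! - C(4,3)·8! + C(4,4)·7!
= 39916800 - 14515200 + 2177280 - 161280 + 5040
= 27422640

27422640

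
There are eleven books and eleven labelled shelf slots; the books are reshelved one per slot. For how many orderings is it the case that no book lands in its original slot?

14684570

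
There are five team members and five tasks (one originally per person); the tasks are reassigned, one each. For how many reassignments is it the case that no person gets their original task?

!5 is the nearest integer to 5!/e.
5! = 120, and 120/e ≈ 44.15, so !5 = 44.

44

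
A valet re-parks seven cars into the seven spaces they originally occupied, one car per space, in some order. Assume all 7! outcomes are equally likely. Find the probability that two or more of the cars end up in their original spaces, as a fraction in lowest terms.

Favorable outcomes: Σ_{i≥2} C(7,i)·!(7-i) = 21·44 + 35·9 + 35·2 + 21·1 + 7·0 + 1·1 = 1331.
Total outcomes: 7! = 5040.
Probability = 1331/5040 = 1331/5040.

1331/5040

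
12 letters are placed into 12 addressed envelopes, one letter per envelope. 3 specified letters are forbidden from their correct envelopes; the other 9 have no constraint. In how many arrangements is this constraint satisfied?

369774720

Inclusion-exclusion on the 3 forbidden self-matches:
Σ_{j=0}^{3} (-1)^j C(3,j)(12-j)!
= C(3,0)·12! - C(3,1)·11! + C(3,2)·10! - C(3,3)·9!
= 479001600 - 119750400 + 10886400 - 362880
= 369774720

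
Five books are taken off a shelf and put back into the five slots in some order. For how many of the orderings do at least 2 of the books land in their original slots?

Sum C(5,i)·!(5-i) for i = 2..5:
  i=2: C(5,2)·!3 = 10·2 = 20
  i=3: C(5,3)·!2 = 10·1 = 10
  i=4: C(5,4)·!1 = 5·0 = 0
  i=5: C(5,5)·!0 = 1·1 = 1
Total = 31.

31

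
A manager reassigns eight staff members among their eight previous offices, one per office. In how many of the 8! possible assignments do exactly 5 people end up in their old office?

112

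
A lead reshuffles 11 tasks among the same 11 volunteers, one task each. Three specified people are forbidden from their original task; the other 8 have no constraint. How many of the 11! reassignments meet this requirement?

30078720

Inclusion-exclusion on the 3 forbidden self-matches:
Σ_{j=0}^{3} (-1)^j C(3,j)(11-j)!
= C(3,0)·11! - C(3,1)·10! + C(3,2)·9! - C(3,3)·8!
= 39916800 - 10886400 + 1088640 - 40320
= 30078720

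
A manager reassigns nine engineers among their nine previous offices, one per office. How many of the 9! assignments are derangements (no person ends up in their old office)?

The number of derangements of 9 is !9 = Σ_{k=0}^{9} (-1)^k·9!/k!
= 9! - 9!/1! + 9!/2! - 9!/3! + 9!/4! - 9!/5! + 9!/6! - 9!/7! + 9!/8! - 9!/9!
= 362880 - 362880 + 181440 - 60480 + 15120 - 3024 + 504 - 72 + 9 - 1
= 133496

133496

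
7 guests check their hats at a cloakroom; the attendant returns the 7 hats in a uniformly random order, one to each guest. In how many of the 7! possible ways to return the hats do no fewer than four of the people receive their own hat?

92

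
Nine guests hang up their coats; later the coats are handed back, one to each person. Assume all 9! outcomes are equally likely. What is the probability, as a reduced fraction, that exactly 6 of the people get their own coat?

Favorable outcomes: C(9,6)·!3 = 84·2 = 168.
Total outcomes: 9! = 362880.
Probability = 168/362880 = 1/2160.

1/2160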